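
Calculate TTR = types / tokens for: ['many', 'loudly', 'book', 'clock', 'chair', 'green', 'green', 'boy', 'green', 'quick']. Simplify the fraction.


Tokens: 10
Unique types: ('book', 'boy', 'chair', 'clock', 'green', 'loudly', 'many', 'quick') = 8
TTR = 8/10
Simplify: divide both by 2 -> 4/5
TTR = 4/5

4/5


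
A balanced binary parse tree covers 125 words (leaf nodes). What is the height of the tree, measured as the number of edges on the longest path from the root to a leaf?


In a balanced binary tree with n leaves the deepest leaf is ceil(log2(n)) edges below the root.
log2(125) = 6.9658
ceil(6.9658) = 7
height (edges) = 7

7


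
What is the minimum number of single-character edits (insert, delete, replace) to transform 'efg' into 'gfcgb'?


Building DP table for s1='efg' (len 3) and s2='gfcgb' (len 5):
       g  f  c  g  b
    0  1  2  3  4  5
  e 1  1  2  3  4  5
  f 2  2  1  2  3  4
  g 3  2  2  2  2  3
Edit distance = dp[3][5] = 3

3


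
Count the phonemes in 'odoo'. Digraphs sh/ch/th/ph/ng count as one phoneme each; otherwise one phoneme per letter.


Parsing 'odoo' greedily, digraphs first:
  'o' -> vowel phoneme (phonemes so far: 1)
  'd' -> consonant phoneme (phonemes so far: 2)
  'o' -> vowel phoneme (phonemes so far: 3)
  'o' -> vowel phoneme (phonemes so far: 4)
Total phonemes: 4

4


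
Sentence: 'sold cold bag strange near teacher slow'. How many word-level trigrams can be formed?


Word trigrams from [7] words:
  Trigram 1: (sold cold bag)
  Trigram 2: (cold bag strange)
  Trigram 3: (bag strange near)
  Trigram 4: (strange near teacher)
  Trigram 5: (near teacher slow)
Total word trigrams: 7 - 2 = 5

5


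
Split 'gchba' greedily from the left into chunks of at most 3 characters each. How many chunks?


'gchba' has 5 characters.
Chunking with max size 3:
  Chunk 1: 'gch' (positions 0-2)
  Chunk 2: 'ba' (positions 3-4)
Total chunks: ceil(5 / 3) = 2

2


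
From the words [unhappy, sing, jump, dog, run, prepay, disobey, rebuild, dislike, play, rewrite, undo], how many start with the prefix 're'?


Checking each word for prefix 're':
  'unhappy' -> no (count: 0)
  'sing' -> no (count: 0)
  'jump' -> no (count: 0)
  'dog' -> no (count: 0)
  'run' -> no (count: 0)
  'prepay' -> no (count: 0)
  'disobey' -> no (count: 0)
  'rebuild' -> YES, starts with 're' (count: 1)
  'dislike' -> no (count: 1)
  'play' -> no (count: 1)
  'rewrite' -> YES, starts with 're' (count: 2)
  'undo' -> no (count: 2)
Total with prefix 're': 2

2


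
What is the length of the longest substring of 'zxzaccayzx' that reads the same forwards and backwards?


Scanning 'zxzaccayzx' for palindromic substrings.
Substring at positions 3-6: 'acca'.
Check: reverse('acca') = 'acca' -> palindrome confirmed.
Neighbouring characters ('z' / 'y') break symmetry, so it cannot extend further.
No longer palindromic substring exists; longest length = 4

4


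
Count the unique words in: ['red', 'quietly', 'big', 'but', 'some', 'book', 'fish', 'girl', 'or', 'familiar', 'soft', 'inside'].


Listing all tokens and tracking unique types:
  Token 1: 'red' -> NEW (unique so far: 1)
  Token 2: 'quietly' -> NEW (unique so far: 2)
  Token 3: 'big' -> NEW (unique so far: 3)
  Token 4: 'but' -> NEW (unique so far: 4)
  Token 5: 'some' -> NEW (unique so far: 5)
  Token 6: 'book' -> NEW (unique so far: 6)
  Token 7: 'fish' -> NEW (unique so far: 7)
  Token 8: 'girl' -> NEW (unique so far: 8)
  Token 9: 'or' -> NEW (unique so far: 9)
  Token 10: 'familiar' -> NEW (unique so far: 10)
  Token 11: 'soft' -> NEW (unique so far: 11)
  Token 12: 'inside' -> NEW (unique so far: 12)
Unique types: ('big', 'book', 'but', 'familiar', 'fish', 'girl', 'inside', 'or', 'quietly', 'red', 'soft', 'some')
Vocabulary size: 12

12


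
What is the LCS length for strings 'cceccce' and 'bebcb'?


DP table for LCS of 'cceccce' and 'bebcb':
       b  e  b  c  b
    0  0  0  0  0  0
  c 0  0  0  0  1  1
  c 0  0  0  0  1  1
  e 0  0  1  1  1  1
  c 0  0  1  1  2  2
  c 0  0  1  1  2  2
  c 0  0  1  1  2  2
  e 0  0  1  1  2  2
LCS: 'ec'
LCS length = 2

2


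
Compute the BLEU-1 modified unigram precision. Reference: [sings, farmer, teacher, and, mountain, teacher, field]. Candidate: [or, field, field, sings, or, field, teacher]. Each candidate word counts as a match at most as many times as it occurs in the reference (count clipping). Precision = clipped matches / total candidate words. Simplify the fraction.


Reference word counts: {'and': 1, 'farmer': 1, 'field': 1, 'mountain': 1, 'sings': 1, 'teacher': 2}
Checking each candidate word (with clipping):
  'or' -> not in reference -> no match (matches: 0)
  'field' -> in reference (ref count 1, used 1/1) -> match (matches: 1)
  'field' -> ref count 1 already used up (1/1) -> clipped, no match (matches: 1)
  'sings' -> in reference (ref count 1, used 1/1) -> match (matches: 2)
  'or' -> not in reference -> no match (matches: 2)
  'field' -> ref count 1 already used up (1/1) -> clipped, no match (matches: 2)
  'teacher' -> in reference (ref count 2, used 1/2) -> match (matches: 3)
Clipped matches: 3, Candidate length: 7
Precision = 3/7

3/7


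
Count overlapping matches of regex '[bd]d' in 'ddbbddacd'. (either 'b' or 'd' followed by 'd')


Pattern: [bd]d means either 'b' or 'd' followed by 'd'.
Scanning 'ddbbddacd' position-by-position:
  Pos 0: window 'dd' -> MATCH
  Pos 1: window 'db' -> no
  Pos 2: window 'bb' -> no
  Pos 3: window 'bd' -> MATCH
  Pos 4: window 'dd' -> MATCH
  Pos 5: window 'da' -> no
  Pos 6: window 'ac' -> no
  Pos 7: window 'cd' -> no
  Pos 8: window 'd' -> no
Total matches: 3

3


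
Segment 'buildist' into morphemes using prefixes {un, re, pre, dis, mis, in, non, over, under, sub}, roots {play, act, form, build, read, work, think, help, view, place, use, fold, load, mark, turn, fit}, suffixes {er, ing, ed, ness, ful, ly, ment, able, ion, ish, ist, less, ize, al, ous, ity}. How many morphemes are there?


Segmenting 'buildist' against the inventory:
  'build' -> root (morpheme 1)
  'ist' -> suffix (morpheme 2)
Total morphemes: 2

2


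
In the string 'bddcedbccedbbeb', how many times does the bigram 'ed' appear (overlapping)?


Scanning 'bddcedbccedbbeb' for bigram 'ed':
  Position 0: 'bd' -> no
  Position 1: 'dd' -> no
  Position 2: 'dc' -> no
  Position 3: 'ce' -> no
  Position 4: 'ed' -> MATCH
  Position 5: 'db' -> no
  Position 6: 'bc' -> no
  Position 7: 'cc' -> no
  Position 8: 'ce' -> no
  Position 9: 'ed' -> MATCH
  Position 10: 'db' -> no
  Position 11: 'bb' -> no
  Position 12: 'be' -> no
  Position 13: 'eb' -> no
Total matches: 2

2


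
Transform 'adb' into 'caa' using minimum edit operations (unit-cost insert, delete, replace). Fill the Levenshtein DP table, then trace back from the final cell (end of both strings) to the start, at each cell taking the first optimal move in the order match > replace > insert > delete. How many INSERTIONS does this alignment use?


Edit distance = 3. Backtracking from cell (3, 3) with preference match > replace > insert > delete,
then listing the resulting alignment 'adb' -> 'caa' left to right:
  Step 1: replace a->c
  Step 2: replace d->a
  Step 3: replace b->a
Total insertions: 0

0


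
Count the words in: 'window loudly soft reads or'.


Counting words by splitting on spaces:
  Word 1: 'window'
  Word 2: 'loudly'
  Word 3: 'soft'
  Word 4: 'reads'
  Word 5: 'or'
Total words: 5

5


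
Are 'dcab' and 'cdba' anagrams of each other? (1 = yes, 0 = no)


Sort characters of 'dcab': 'abcd'
Sort characters of 'cdba': 'abcd'
Sorted forms match -> they ARE anagrams
Result: 1

1


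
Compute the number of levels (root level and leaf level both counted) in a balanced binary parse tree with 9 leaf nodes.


In a balanced binary tree with n leaves the deepest leaf is ceil(log2(n)) edges below the root,
so counting node levels inclusive of root and leaves gives ceil(log2(n)) + 1 levels.
log2(9) = 3.1699
ceil(3.1699) = 4
levels = 4 + 1 = 5

5


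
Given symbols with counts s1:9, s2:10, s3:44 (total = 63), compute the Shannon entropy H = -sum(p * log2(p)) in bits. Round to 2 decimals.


Computing entropy H = -sum(p_i * log2(p_i)):
  s1: p = 9/63 = 0.1429, -p*log2(p) = 0.4011
  s2: p = 10/63 = 0.1587, -p*log2(p) = 0.4215
  s3: p = 44/63 = 0.6984, -p*log2(p) = 0.3617
H = sum of terms = 1.1843
Rounded to 2 decimals: 1.18

1.18


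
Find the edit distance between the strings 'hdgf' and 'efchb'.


Building DP table for s1='hdgf' (len 4) and s2='efchb' (len 5):
       e  f  c  h  b
    0  1  2  3  4  5
  h 1  1  2  3  3  4
  d 2  2  2  3  4  4
  g 3  3  3  3  4  5
  f 4  4  3  4  4  5
Edit distance = dp[4][5] = 5

5


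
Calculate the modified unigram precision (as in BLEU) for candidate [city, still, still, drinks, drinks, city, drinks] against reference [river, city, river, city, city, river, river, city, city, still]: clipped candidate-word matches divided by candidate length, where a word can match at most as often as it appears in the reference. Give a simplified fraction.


Reference word counts: {'city': 5, 'river': 4, 'still': 1}
Checking each candidate word (with clipping):
  'city' -> in reference (ref count 5, used 1/5) -> match (matches: 1)
  'still' -> in reference (ref count 1, used 1/1) -> match (matches: 2)
  'still' -> ref count 1 already used up (1/1) -> clipped, no match (matches: 2)
  'drinks' -> not in reference -> no match (matches: 2)
  'drinks' -> not in reference -> no match (matches: 2)
  'city' -> in reference (ref count 5, used 2/5) -> match (matches: 3)
  'drinks' -> not in reference -> no match (matches: 3)
Clipped matches: 3, Candidate length: 7
Precision = 3/7

3/7


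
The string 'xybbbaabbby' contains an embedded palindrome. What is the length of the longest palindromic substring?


Scanning 'xybbbaabbby' for palindromic substrings.
Substring at positions 1-10: 'ybbbaabbby'.
Check: reverse('ybbbaabbby') = 'ybbbaabbby' -> palindrome confirmed.
Neighbouring characters ('x' / '-') break symmetry, so it cannot extend further.
No longer palindromic substring exists; longest length = 10

10


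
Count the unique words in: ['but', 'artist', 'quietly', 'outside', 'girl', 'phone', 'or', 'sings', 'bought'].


Listing all tokens and tracking unique types:
  Token 1: 'but' -> NEW (unique so far: 1)
  Token 2: 'artist' -> NEW (unique so far: 2)
  Token 3: 'quietly' -> NEW (unique so far: 3)
  Token 4: 'outside' -> NEW (unique so far: 4)
  Token 5: 'girl' -> NEW (unique so far: 5)
  Token 6: 'phone' -> NEW (unique so far: 6)
  Token 7: 'or' -> NEW (unique so far: 7)
  Token 8: 'sings' -> NEW (unique so far: 8)
  Token 9: 'bought' -> NEW (unique so far: 9)
Unique types: ('artist', 'bought', 'but', 'girl', 'or', 'outside', 'phone', 'quietly', 'sings')
Vocabulary size: 9

9


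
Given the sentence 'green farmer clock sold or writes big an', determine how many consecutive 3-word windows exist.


Word trigrams from [8] words:
  Trigram 1: (green farmer clock)
  Trigram 2: (farmer clock sold)
  Trigram 3: (clock sold or)
  Trigram 4: (sold or writes)
  Trigram 5: (or writes big)
  Trigram 6: (writes big an)
Total word trigrams: 8 - 2 = 6

6


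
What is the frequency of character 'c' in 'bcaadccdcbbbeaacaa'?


Scanning 'bcaadccdcbbbeaacaa' for 'c':
  Position 1: 'c' -> MATCH (count: 1)
  Position 5: 'c' -> MATCH (count: 2)
  Position 6: 'c' -> MATCH (count: 3)
  Position 8: 'c' -> MATCH (count: 4)
  Position 15: 'c' -> MATCH (count: 5)
Total occurrences of 'c': 5

5


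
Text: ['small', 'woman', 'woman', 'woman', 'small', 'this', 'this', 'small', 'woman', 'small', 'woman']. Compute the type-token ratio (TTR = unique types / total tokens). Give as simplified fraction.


Tokens: 11
Unique types: ('small', 'this', 'woman') = 3
TTR = 3/11
Already in lowest terms.

3/11


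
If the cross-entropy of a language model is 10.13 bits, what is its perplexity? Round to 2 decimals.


Perplexity formula: PP = 2^H
H = 10.13
PP = 2^10.13
Decompose: 2^10.13 = 2^10 * 2^0.13
2^10 = 1024, 2^0.13 ~ 1.0942937
PP ~ 1024 * 1.0942937 = 1120.5567488
Rounded to 2 decimals: 1120.56

1120.56


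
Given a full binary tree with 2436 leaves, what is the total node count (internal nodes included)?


Leaf nodes (terminals): 2436
Internal nodes = n - 1 = 2436 - 1 = 2435
Total = leaves + internal = 2436 + 2435 = 4871

4871


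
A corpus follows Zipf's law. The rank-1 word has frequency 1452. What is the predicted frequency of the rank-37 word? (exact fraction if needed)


Zipf's law: freq(rank) = f1 / rank
f1 = 1452, rank = 37
freq = 1452 / 37
GCD(1452, 37) = 1
Simplified: 1452/37

1452/37


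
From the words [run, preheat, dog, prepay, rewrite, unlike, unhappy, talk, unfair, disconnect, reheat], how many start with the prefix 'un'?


Checking each word for prefix 'un':
  'run' -> no (count: 0)
  'preheat' -> no (count: 0)
  'dog' -> no (count: 0)
  'prepay' -> no (count: 0)
  'rewrite' -> no (count: 0)
  'unlike' -> YES, starts with 'un' (count: 1)
  'unhappy' -> YES, starts with 'un' (count: 2)
  'talk' -> no (count: 2)
  'unfair' -> YES, starts with 'un' (count: 3)
  'disconnect' -> no (count: 3)
  'reheat' -> no (count: 3)
Total with prefix 'un': 3

3


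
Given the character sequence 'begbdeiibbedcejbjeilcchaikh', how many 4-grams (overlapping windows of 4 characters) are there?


String 'begbdeiibbedcejbjeilcchaikh' has length L = 27.
Number of overlapping n-grams = L - n + 1
Substituting: 27 - 4 + 1 = 24

24


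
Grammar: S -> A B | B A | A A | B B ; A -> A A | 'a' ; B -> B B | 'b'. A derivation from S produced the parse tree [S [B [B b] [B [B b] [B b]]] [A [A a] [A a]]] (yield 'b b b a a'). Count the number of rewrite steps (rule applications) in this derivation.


Every bracketed nonterminal node [X ...] in the tree is produced by exactly one rule application.
Reading the tree off as a leftmost derivation:
  Step 1: S  =>  B A   (applied S -> B A)
  Step 2: B A  =>  B B A   (applied B -> B B)
  Step 3: B B A  =>  b B A   (applied B -> b)
  Step 4: b B A  =>  b B B A   (applied B -> B B)
  Step 5: b B B A  =>  b b B A   (applied B -> b)
  Step 6: b b B A  =>  b b b A   (applied B -> b)
  Step 7: b b b A  =>  b b b A A   (applied A -> A A)
  Step 8: b b b A A  =>  b b b a A   (applied A -> a)
  Step 9: b b b a A  =>  b b b a a   (applied A -> a)
Final yield: b b b a a
Total rewrite steps: 9

9


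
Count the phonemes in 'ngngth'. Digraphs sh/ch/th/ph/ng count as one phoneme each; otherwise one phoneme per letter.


Parsing 'ngngth' greedily, digraphs first:
  'ng' -> digraph (1 consonant phoneme) (phonemes so far: 1)
  'ng' -> digraph (1 consonant phoneme) (phonemes so far: 2)
  'th' -> digraph (1 consonant phoneme) (phonemes so far: 3)
Total phonemes: 3

3


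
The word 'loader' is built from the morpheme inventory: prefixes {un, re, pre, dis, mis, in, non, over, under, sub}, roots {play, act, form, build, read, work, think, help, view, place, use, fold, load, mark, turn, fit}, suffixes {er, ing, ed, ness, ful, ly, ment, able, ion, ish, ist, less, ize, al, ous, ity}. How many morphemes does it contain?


Segmenting 'loader' against the inventory:
  'load' -> root (morpheme 1)
  'er' -> suffix (morpheme 2)
Total morphemes: 2

2


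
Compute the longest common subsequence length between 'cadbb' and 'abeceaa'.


DP table for LCS of 'cadbb' and 'abeceaa':
       a  b  e  c  e  a  a
    0  0  0  0  0  0  0  0
  c 0  0  0  0  1  1  1  1
  a 0  1  1  1  1  1  2  2
  d 0  1  1  1  1  1  2  2
  b 0  1  2  2  2  2  2  2
  b 0  1  2  2  2  2  2  2
LCS: 'ca'
LCS length = 2

2


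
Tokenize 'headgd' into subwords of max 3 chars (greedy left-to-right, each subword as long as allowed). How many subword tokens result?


'headgd' has 6 characters.
Chunking with max size 3:
  Chunk 1: 'hea' (positions 0-2)
  Chunk 2: 'dgd' (positions 3-5)
Total chunks: ceil(6 / 3) = 2

2


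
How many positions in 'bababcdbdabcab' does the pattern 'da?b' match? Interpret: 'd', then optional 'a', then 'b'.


Pattern: da?b means 'd', then optional 'a', then 'b'.
Scanning 'bababcdbdabcab' position-by-position:
  Pos 0: window 'bab' -> no
  Pos 1: window 'aba' -> no
  Pos 2: window 'bab' -> no
  Pos 3: window 'abc' -> no
  Pos 4: window 'bcd' -> no
  Pos 5: window 'cdb' -> no
  Pos 6: window 'dbd' -> MATCH
  Pos 7: window 'bda' -> no
  Pos 8: window 'dab' -> MATCH
  Pos 9: window 'abc' -> no
  Pos 10: window 'bca' -> no
  Pos 11: window 'cab' -> no
  Pos 12: window 'ab' -> no
  Pos 13: window 'b' -> no
Total matches: 2

2


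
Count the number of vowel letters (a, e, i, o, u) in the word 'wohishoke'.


Scanning each character of 'wohishoke':
  Position 1: 'w' -> consonant (running count: 0)
  Position 2: 'o' -> vowel (running count: 1)
  Position 3: 'h' -> consonant (running count: 1)
  Position 4: 'i' -> vowel (running count: 2)
  Position 5: 's' -> consonant (running count: 2)
  Position 6: 'h' -> consonant (running count: 2)
  Position 7: 'o' -> vowel (running count: 3)
  Position 8: 'k' -> consonant (running count: 3)
  Position 9: 'e' -> vowel (running count: 4)
Total vowels: 4

4


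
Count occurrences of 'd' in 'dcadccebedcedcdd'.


Scanning 'dcadccebedcedcdd' for 'd':
  Position 0: 'd' -> MATCH (count: 1)
  Position 3: 'd' -> MATCH (count: 2)
  Position 9: 'd' -> MATCH (count: 3)
  Position 12: 'd' -> MATCH (count: 4)
  Position 14: 'd' -> MATCH (count: 5)
  Position 15: 'd' -> MATCH (count: 6)
Total occurrences of 'd': 6

6


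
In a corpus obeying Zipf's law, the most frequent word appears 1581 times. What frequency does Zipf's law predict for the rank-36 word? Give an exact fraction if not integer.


Zipf's law: freq(rank) = f1 / rank
f1 = 1581, rank = 36
freq = 1581 / 36
GCD(1581, 36) = 3
Simplified: 527/12

527/12


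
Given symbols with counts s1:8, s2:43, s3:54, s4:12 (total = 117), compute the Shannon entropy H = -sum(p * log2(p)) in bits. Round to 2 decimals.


Computing entropy H = -sum(p_i * log2(p_i)):
  s1: p = 8/117 = 0.0684, -p*log2(p) = 0.2646
  s2: p = 43/117 = 0.3675, -p*log2(p) = 0.5307
  s3: p = 54/117 = 0.4615, -p*log2(p) = 0.5148
  s4: p = 12/117 = 0.1026, -p*log2(p) = 0.3370
H = sum of terms = 1.6471
Rounded to 2 decimals: 1.65

1.65


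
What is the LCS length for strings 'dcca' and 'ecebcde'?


DP table for LCS of 'dcca' and 'ecebcde':
       e  c  e  b  c  d  e
    0  0  0  0  0  0  0  0
  d 0  0  0  0  0  0  1  1
  c 0  0  1  1  1  1  1  1
  c 0  0  1  1  1  2  2  2
  a 0  0  1  1  1  2  2  2
LCS: 'cc'
LCS length = 2

2


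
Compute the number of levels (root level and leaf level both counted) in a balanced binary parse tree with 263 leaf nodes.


In a balanced binary tree with n leaves the deepest leaf is ceil(log2(n)) edges below the root,
so counting node levels inclusive of root and leaves gives ceil(log2(n)) + 1 levels.
log2(263) = 8.0389
ceil(8.0389) = 9
levels = 9 + 1 = 10

10


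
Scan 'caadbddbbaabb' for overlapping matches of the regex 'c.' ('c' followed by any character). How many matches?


Pattern: c. means 'c' followed by any character.
Scanning 'caadbddbbaabb' position-by-position:
  Pos 0: window 'ca' -> MATCH
  Pos 1: window 'aa' -> no
  Pos 2: window 'ad' -> no
  Pos 3: window 'db' -> no
  Pos 4: window 'bd' -> no
  Pos 5: window 'dd' -> no
  Pos 6: window 'db' -> no
  Pos 7: window 'bb' -> no
  Pos 8: window 'ba' -> no
  Pos 9: window 'aa' -> no
  Pos 10: window 'ab' -> no
  Pos 11: window 'bb' -> no
  Pos 12: window 'b' -> no
Total matches: 1

1


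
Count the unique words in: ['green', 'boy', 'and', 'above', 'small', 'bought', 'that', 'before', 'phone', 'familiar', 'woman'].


Listing all tokens and tracking unique types:
  Token 1: 'green' -> NEW (unique so far: 1)
  Token 2: 'boy' -> NEW (unique so far: 2)
  Token 3: 'and' -> NEW (unique so far: 3)
  Token 4: 'above' -> NEW (unique so far: 4)
  Token 5: 'small' -> NEW (unique so far: 5)
  Token 6: 'bought' -> NEW (unique so far: 6)
  Token 7: 'that' -> NEW (unique so far: 7)
  Token 8: 'before' -> NEW (unique so far: 8)
  Token 9: 'phone' -> NEW (unique so far: 9)
  Token 10: 'familiar' -> NEW (unique so far: 10)
  Token 11: 'woman' -> NEW (unique so far: 11)
Unique types: ('above', 'and', 'before', 'bought', 'boy', 'familiar', 'green', 'phone', 'small', 'that', 'woman')
Vocabulary size: 11

11


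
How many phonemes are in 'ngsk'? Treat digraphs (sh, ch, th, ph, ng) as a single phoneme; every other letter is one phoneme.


Parsing 'ngsk' greedily, digraphs first:
  'ng' -> digraph (1 consonant phoneme) (phonemes so far: 1)
  's' -> consonant phoneme (phonemes so far: 2)
  'k' -> consonant phoneme (phonemes so far: 3)
Total phonemes: 3

3


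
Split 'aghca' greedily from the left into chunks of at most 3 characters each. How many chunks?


'aghca' has 5 characters.
Chunking with max size 3:
  Chunk 1: 'agh' (positions 0-2)
  Chunk 2: 'ca' (positions 3-4)
Total chunks: ceil(5 / 3) = 2

2


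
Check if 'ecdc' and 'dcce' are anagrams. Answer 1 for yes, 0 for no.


Sort characters of 'ecdc': 'ccde'
Sort characters of 'dcce': 'ccde'
Sorted forms match -> they ARE anagrams
Result: 1

1


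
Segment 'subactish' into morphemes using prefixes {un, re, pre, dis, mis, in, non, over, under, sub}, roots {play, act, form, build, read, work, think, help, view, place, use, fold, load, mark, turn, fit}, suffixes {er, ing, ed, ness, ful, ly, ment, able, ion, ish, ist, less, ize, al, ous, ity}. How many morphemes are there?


Segmenting 'subactish' against the inventory:
  'sub' -> prefix (morpheme 1)
  'act' -> root (morpheme 2)
  'ish' -> suffix (morpheme 3)
Total morphemes: 3

3


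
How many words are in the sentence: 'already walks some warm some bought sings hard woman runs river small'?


Counting words by splitting on spaces:
  Word 1: 'already'
  Word 2: 'walks'
  Word 3: 'some'
  Word 4: 'warm'
  Word 5: 'some'
  Word 6: 'bought'
  Word 7: 'sings'
  Word 8: 'hard'
  Word 9: 'woman'
  Word 10: 'runs'
  Word 11: 'river'
  Word 12: 'small'
Total words: 12

12


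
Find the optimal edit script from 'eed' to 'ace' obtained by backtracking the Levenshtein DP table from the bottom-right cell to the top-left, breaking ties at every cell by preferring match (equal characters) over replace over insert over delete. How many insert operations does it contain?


Edit distance = 3. Backtracking from cell (3, 3) with preference match > replace > insert > delete,
then listing the resulting alignment 'eed' -> 'ace' left to right:
  Step 1: replace e->a
  Step 2: replace e->c
  Step 3: replace d->e
Total insertions: 0

0


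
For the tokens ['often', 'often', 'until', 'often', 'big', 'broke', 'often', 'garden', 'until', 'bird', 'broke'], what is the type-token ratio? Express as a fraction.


Tokens: 11
Unique types: ('big', 'bird', 'broke', 'garden', 'often', 'until') = 6
TTR = 6/11
Already in lowest terms.

6/11


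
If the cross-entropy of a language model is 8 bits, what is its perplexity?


Perplexity formula: PP = 2^H
H = 8
PP = 2^8
Steps: 2^1 = 2, 2^2 = 4, 2^3 = 8, 2^4 = 16, 2^5 = 32, 2^6 = 64, 2^7 = 128, 2^8 = 256
PP = 256

256


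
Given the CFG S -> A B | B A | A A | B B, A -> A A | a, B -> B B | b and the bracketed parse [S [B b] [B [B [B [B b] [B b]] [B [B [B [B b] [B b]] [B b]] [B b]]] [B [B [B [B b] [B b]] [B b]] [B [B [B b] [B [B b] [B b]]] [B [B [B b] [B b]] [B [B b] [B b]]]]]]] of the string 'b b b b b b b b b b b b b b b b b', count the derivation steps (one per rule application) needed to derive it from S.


Every bracketed nonterminal node [X ...] in the tree is produced by exactly one rule application.
Reading the tree off as a leftmost derivation:
  Step 1: S  =>  B B   (applied S -> B B)
  Step 2: B B  =>  b B   (applied B -> b)
  Step 3: b B  =>  b B B   (applied B -> B B)
  Step 4: b B B  =>  b B B B   (applied B -> B B)
  Step 5: b B B B  =>  b B B B B   (applied B -> B B)
  Step 6: b B B B B  =>  b b B B B   (applied B -> b)
  Step 7: b b B B B  =>  b b b B B   (applied B -> b)
  Step 8: b b b B B  =>  b b b B B B   (applied B -> B B)
  Step 9: b b b B B B  =>  b b b B B B B   (applied B -> B B)
  Step 10: b b b B B B B  =>  b b b B B B B B   (applied B -> B B)
  Step 11: b b b B B B B B  =>  b b b b B B B B   (applied B -> b)
  Step 12: b b b b B B B B  =>  b b b b b B B B   (applied B -> b)
  Step 13: b b b b b B B B  =>  b b b b b b B B   (applied B -> b)
  Step 14: b b b b b b B B  =>  b b b b b b b B   (applied B -> b)
  Step 15: b b b b b b b B  =>  b b b b b b b B B   (applied B -> B B)
  Step 16: b b b b b b b B B  =>  b b b b b b b B B B   (applied B -> B B)
  Step 17: b b b b b b b B B B  =>  b b b b b b b B B B B   (applied B -> B B)
  Step 18: b b b b b b b B B B B  =>  b b b b b b b b B B B   (applied B -> b)
  Step 19: b b b b b b b b B B B  =>  b b b b b b b b b B B   (applied B -> b)
  Step 20: b b b b b b b b b B B  =>  b b b b b b b b b b B   (applied B -> b)
  Step 21: b b b b b b b b b b B  =>  b b b b b b b b b b B B   (applied B -> B B)
  Step 22: b b b b b b b b b b B B  =>  b b b b b b b b b b B B B   (applied B -> B B)
  Step 23: b b b b b b b b b b B B B  =>  b b b b b b b b b b b B B   (applied B -> b)
  Step 24: b b b b b b b b b b b B B  =>  b b b b b b b b b b b B B B   (applied B -> B B)
  Step 25: b b b b b b b b b b b B B B  =>  b b b b b b b b b b b b B B   (applied B -> b)
  Step 26: b b b b b b b b b b b b B B  =>  b b b b b b b b b b b b b B   (applied B -> b)
  Step 27: b b b b b b b b b b b b b B  =>  b b b b b b b b b b b b b B B   (applied B -> B B)
  Step 28: b b b b b b b b b b b b b B B  =>  b b b b b b b b b b b b b B B B   (applied B -> B B)
  Step 29: b b b b b b b b b b b b b B B B  =>  b b b b b b b b b b b b b b B B   (applied B -> b)
  Step 30: b b b b b b b b b b b b b b B B  =>  b b b b b b b b b b b b b b b B   (applied B -> b)
  Step 31: b b b b b b b b b b b b b b b B  =>  b b b b b b b b b b b b b b b B B   (applied B -> B B)
  Step 32: b b b b b b b b b b b b b b b B B  =>  b b b b b b b b b b b b b b b b B   (applied B -> b)
  Step 33: b b b b b b b b b b b b b b b b B  =>  b b b b b b b b b b b b b b b b b   (applied B -> b)
Final yield: b b b b b b b b b b b b b b b b b
Total rewrite steps: 33

33


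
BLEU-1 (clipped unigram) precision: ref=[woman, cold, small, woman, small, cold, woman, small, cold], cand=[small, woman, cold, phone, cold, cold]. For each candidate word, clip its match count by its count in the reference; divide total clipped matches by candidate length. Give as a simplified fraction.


Reference word counts: {'cold': 3, 'small': 3, 'woman': 3}
Checking each candidate word (with clipping):
  'small' -> in reference (ref count 3, used 1/3) -> match (matches: 1)
  'woman' -> in reference (ref count 3, used 1/3) -> match (matches: 2)
  'cold' -> in reference (ref count 3, used 1/3) -> match (matches: 3)
  'phone' -> not in reference -> no match (matches: 3)
  'cold' -> in reference (ref count 3, used 2/3) -> match (matches: 4)
  'cold' -> in reference (ref count 3, used 3/3) -> match (matches: 5)
Clipped matches: 5, Candidate length: 6
Precision = 5/6

5/6


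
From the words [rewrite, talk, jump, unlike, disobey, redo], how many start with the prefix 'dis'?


Checking each word for prefix 'dis':
  'rewrite' -> no (count: 0)
  'talk' -> no (count: 0)
  'jump' -> no (count: 0)
  'unlike' -> no (count: 0)
  'disobey' -> YES, starts with 'dis' (count: 1)
  'redo' -> no (count: 1)
Total with prefix 'dis': 1

1


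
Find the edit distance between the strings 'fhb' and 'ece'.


Building DP table for s1='fhb' (len 3) and s2='ece' (len 3):
       e  c  e
    0  1  2  3
  f 1  1  2  3
  h 2  2  2  3
  b 3  3  3  3
Edit distance = dp[3][3] = 3

3


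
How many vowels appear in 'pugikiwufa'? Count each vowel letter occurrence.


Scanning each character of 'pugikiwufa':
  Position 1: 'p' -> consonant (running count: 0)
  Position 2: 'u' -> vowel (running count: 1)
  Position 3: 'g' -> consonant (running count: 1)
  Position 4: 'i' -> vowel (running count: 2)
  Position 5: 'k' -> consonant (running count: 2)
  Position 6: 'i' -> vowel (running count: 3)
  Position 7: 'w' -> consonant (running count: 3)
  Position 8: 'u' -> vowel (running count: 4)
  Position 9: 'f' -> consonant (running count: 4)
  Position 10: 'a' -> vowel (running count: 5)
Total vowels: 5

5


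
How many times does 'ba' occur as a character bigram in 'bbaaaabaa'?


Scanning 'bbaaaabaa' for bigram 'ba':
  Position 0: 'bb' -> no
  Position 1: 'ba' -> MATCH
  Position 2: 'aa' -> no
  Position 3: 'aa' -> no
  Position 4: 'aa' -> no
  Position 5: 'ab' -> no
  Position 6: 'ba' -> MATCH
  Position 7: 'aa' -> no
Total matches: 2

2


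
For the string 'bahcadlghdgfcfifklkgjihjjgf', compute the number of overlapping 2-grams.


String 'bahcadlghdgfcfifklkgjihjjgf' has length L = 27.
Number of overlapping n-grams = L - n + 1
Substituting: 27 - 2 + 1 = 26

26


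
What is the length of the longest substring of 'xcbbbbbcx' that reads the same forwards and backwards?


Scanning 'xcbbbbbcx' for palindromic substrings.
Substring at positions 0-8: 'xcbbbbbcx'.
Check: reverse('xcbbbbbcx') = 'xcbbbbbcx' -> palindrome confirmed.
No longer palindromic substring exists; longest length = 9

9


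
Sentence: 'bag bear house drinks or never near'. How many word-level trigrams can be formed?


Word trigrams from [7] words:
  Trigram 1: (bag bear house)
  Trigram 2: (bear house drinks)
  Trigram 3: (house drinks or)
  Trigram 4: (drinks or never)
  Trigram 5: (or never near)
Total word trigrams: 7 - 2 = 5

5


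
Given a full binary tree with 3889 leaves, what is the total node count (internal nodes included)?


Leaf nodes (terminals): 3889
Internal nodes = n - 1 = 3889 - 1 = 3888
Total = leaves + internal = 3889 + 3888 = 7777

7777


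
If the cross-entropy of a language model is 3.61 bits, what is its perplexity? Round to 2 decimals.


Perplexity formula: PP = 2^H
H = 3.61
PP = 2^3.61
Decompose: 2^3.61 = 2^3 * 2^0.61
2^3 = 8, 2^0.61 ~ 1.5262592
PP ~ 8 * 1.5262592 = 12.2100736
Rounded to 2 decimals: 12.21

12.21


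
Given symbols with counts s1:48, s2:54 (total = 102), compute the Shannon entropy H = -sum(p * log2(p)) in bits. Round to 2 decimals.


Computing entropy H = -sum(p_i * log2(p_i)):
  s1: p = 48/102 = 0.4706, -p*log2(p) = 0.5117
  s2: p = 54/102 = 0.5294, -p*log2(p) = 0.4858
H = sum of terms = 0.9975
Rounded to 2 decimals: 1.00

1.00


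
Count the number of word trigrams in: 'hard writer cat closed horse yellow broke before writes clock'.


Word trigrams from [10] words:
  Trigram 1: (hard writer cat)
  Trigram 2: (writer cat closed)
  Trigram 3: (cat closed horse)
  Trigram 4: (closed horse yellow)
  Trigram 5: (horse yellow broke)
  Trigram 6: (yellow broke before)
  Trigram 7: (broke before writes)
  Trigram 8: (before writes clock)
Total word trigrams: 10 - 2 = 8

8


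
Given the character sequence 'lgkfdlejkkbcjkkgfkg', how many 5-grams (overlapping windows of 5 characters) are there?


String 'lgkfdlejkkbcjkkgfkg' has length L = 19.
Number of overlapping n-grams = L - n + 1
Substituting: 19 - 5 + 1 = 15

15


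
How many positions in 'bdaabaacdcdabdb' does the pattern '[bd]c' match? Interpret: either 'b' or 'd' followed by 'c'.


Pattern: [bd]c means either 'b' or 'd' followed by 'c'.
Scanning 'bdaabaacdcdabdb' position-by-position:
  Pos 0: window 'bd' -> no
  Pos 1: window 'da' -> no
  Pos 2: window 'aa' -> no
  Pos 3: window 'ab' -> no
  Pos 4: window 'ba' -> no
  Pos 5: window 'aa' -> no
  Pos 6: window 'ac' -> no
  Pos 7: window 'cd' -> no
  Pos 8: window 'dc' -> MATCH
  Pos 9: window 'cd' -> no
  Pos 10: window 'da' -> no
  Pos 11: window 'ab' -> no
  Pos 12: window 'bd' -> no
  Pos 13: window 'db' -> no
  Pos 14: window 'b' -> no
Total matches: 1

1


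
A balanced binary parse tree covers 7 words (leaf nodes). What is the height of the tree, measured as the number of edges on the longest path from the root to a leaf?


In a balanced binary tree with n leaves the deepest leaf is ceil(log2(n)) edges below the root.
log2(7) = 2.8074
ceil(2.8074) = 3
height (edges) = 3

3


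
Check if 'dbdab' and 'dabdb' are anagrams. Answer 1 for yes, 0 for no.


Sort characters of 'dbdab': 'abbdd'
Sort characters of 'dabdb': 'abbdd'
Sorted forms match -> they ARE anagrams
Result: 1

1


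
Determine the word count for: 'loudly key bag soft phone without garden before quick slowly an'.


Counting words by splitting on spaces:
  Word 1: 'loudly'
  Word 2: 'key'
  Word 3: 'bag'
  Word 4: 'soft'
  Word 5: 'phone'
  Word 6: 'without'
  Word 7: 'garden'
  Word 8: 'before'
  Word 9: 'quick'
  Word 10: 'slowly'
  Word 11: 'an'
Total words: 11

11


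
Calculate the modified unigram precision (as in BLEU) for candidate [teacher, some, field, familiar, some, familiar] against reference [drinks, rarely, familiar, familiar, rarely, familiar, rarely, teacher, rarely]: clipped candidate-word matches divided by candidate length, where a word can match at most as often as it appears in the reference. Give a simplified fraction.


Reference word counts: {'drinks': 1, 'familiar': 3, 'rarely': 4, 'teacher': 1}
Checking each candidate word (with clipping):
  'teacher' -> in reference (ref count 1, used 1/1) -> match (matches: 1)
  'some' -> not in reference -> no match (matches: 1)
  'field' -> not in reference -> no match (matches: 1)
  'familiar' -> in reference (ref count 3, used 1/3) -> match (matches: 2)
  'some' -> not in reference -> no match (matches: 2)
  'familiar' -> in reference (ref count 3, used 2/3) -> match (matches: 3)
Clipped matches: 3, Candidate length: 6
Precision = 3/6 = 1/2

1/2


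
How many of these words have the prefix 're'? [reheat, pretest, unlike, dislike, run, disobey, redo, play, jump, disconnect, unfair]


Checking each word for prefix 're':
  'reheat' -> YES, starts with 're' (count: 1)
  'pretest' -> no (count: 1)
  'unlike' -> no (count: 1)
  'dislike' -> no (count: 1)
  'run' -> no (count: 1)
  'disobey' -> no (count: 1)
  'redo' -> YES, starts with 're' (count: 2)
  'play' -> no (count: 2)
  'jump' -> no (count: 2)
  'disconnect' -> no (count: 2)
  'unfair' -> no (count: 2)
Total with prefix 're': 2

2


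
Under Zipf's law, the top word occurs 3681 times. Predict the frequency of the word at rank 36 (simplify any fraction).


Zipf's law: freq(rank) = f1 / rank
f1 = 3681, rank = 36
freq = 3681 / 36
GCD(3681, 36) = 9
Simplified: 409/4

409/4


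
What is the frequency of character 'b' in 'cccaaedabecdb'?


Scanning 'cccaaedabecdb' for 'b':
  Position 8: 'b' -> MATCH (count: 1)
  Position 12: 'b' -> MATCH (count: 2)
Total occurrences of 'b': 2

2


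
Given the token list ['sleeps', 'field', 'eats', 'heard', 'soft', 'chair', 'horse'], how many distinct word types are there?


Listing all tokens and tracking unique types:
  Token 1: 'sleeps' -> NEW (unique so far: 1)
  Token 2: 'field' -> NEW (unique so far: 2)
  Token 3: 'eats' -> NEW (unique so far: 3)
  Token 4: 'heard' -> NEW (unique so far: 4)
  Token 5: 'soft' -> NEW (unique so far: 5)
  Token 6: 'chair' -> NEW (unique so far: 6)
  Token 7: 'horse' -> NEW (unique so far: 7)
Unique types: ('chair', 'eats', 'field', 'heard', 'horse', 'sleeps', 'soft')
Vocabulary size: 7

7


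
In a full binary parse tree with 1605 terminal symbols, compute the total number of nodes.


Leaf nodes (terminals): 1605
Internal nodes = n - 1 = 1605 - 1 = 1604
Total = leaves + internal = 1605 + 1604 = 3209

3209


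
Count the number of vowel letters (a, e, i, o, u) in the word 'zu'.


Scanning each character of 'zu':
  Position 1: 'z' -> consonant (running count: 0)
  Position 2: 'u' -> vowel (running count: 1)
Total vowels: 1

1


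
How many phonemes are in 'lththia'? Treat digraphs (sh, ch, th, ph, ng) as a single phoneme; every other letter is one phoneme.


Parsing 'lththia' greedily, digraphs first:
  'l' -> consonant phoneme (phonemes so far: 1)
  'th' -> digraph (1 consonant phoneme) (phonemes so far: 2)
  'th' -> digraph (1 consonant phoneme) (phonemes so far: 3)
  'i' -> vowel phoneme (phonemes so far: 4)
  'a' -> vowel phoneme (phonemes so far: 5)
Total phonemes: 5

5


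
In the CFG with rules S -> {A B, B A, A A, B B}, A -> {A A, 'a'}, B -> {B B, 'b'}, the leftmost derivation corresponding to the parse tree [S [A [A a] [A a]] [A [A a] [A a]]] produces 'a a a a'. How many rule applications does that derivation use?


Every bracketed nonterminal node [X ...] in the tree is produced by exactly one rule application.
Reading the tree off as a leftmost derivation:
  Step 1: S  =>  A A   (applied S -> A A)
  Step 2: A A  =>  A A A   (applied A -> A A)
  Step 3: A A A  =>  a A A   (applied A -> a)
  Step 4: a A A  =>  a a A   (applied A -> a)
  Step 5: a a A  =>  a a A A   (applied A -> A A)
  Step 6: a a A A  =>  a a a A   (applied A -> a)
  Step 7: a a a A  =>  a a a a   (applied A -> a)
Final yield: a a a a
Total rewrite steps: 7

7


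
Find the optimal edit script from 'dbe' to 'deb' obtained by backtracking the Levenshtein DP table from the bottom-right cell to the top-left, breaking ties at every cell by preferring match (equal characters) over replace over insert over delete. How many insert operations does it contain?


Edit distance = 2. Backtracking from cell (3, 3) with preference match > replace > insert > delete,
then listing the resulting alignment 'dbe' -> 'deb' left to right:
  Step 1: keep 'd'
  Step 2: replace b->e
  Step 3: replace e->b
Total insertions: 0

0


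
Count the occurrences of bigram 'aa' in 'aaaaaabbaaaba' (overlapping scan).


Scanning 'aaaaaabbaaaba' for bigram 'aa':
  Position 0: 'aa' -> MATCH
  Position 1: 'aa' -> MATCH
  Position 2: 'aa' -> MATCH
  Position 3: 'aa' -> MATCH
  Position 4: 'aa' -> MATCH
  Position 5: 'ab' -> no
  Position 6: 'bb' -> no
  Position 7: 'ba' -> no
  Position 8: 'aa' -> MATCH
  Position 9: 'aa' -> MATCH
  Position 10: 'ab' -> no
  Position 11: 'ba' -> no
Total matches: 7

7


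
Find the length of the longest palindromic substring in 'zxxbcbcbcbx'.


Scanning 'zxxbcbcbcbx' for palindromic substrings.
Substring at positions 2-10: 'xbcbcbcbx'.
Check: reverse('xbcbcbcbx') = 'xbcbcbcbx' -> palindrome confirmed.
Neighbouring characters ('x' / '-') break symmetry, so it cannot extend further.
No longer palindromic substring exists; longest length = 9

9


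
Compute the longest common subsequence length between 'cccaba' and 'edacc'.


DP table for LCS of 'cccaba' and 'edacc':
       e  d  a  c  c
    0  0  0  0  0  0
  c 0  0  0  0  1  1
  c 0  0  0  0  1  2
  c 0  0  0  0  1  2
  a 0  0  0  1  1  2
  b 0  0  0  1  1  2
  a 0  0  0  1  1  2
LCS: 'cc'
LCS length = 2

2


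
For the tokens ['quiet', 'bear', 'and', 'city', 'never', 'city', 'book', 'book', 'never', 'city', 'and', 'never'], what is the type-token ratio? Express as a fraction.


Tokens: 12
Unique types: ('and', 'bear', 'book', 'city', 'never', 'quiet') = 6
TTR = 6/12
Simplify: divide both by 6 -> 1/2
TTR = 1/2

1/2


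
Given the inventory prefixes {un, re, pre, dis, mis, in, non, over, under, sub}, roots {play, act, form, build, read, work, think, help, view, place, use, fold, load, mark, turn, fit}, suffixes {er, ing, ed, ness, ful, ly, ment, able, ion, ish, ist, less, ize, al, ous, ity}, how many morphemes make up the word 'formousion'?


Segmenting 'formousion' against the inventory:
  'form' -> root (morpheme 1)
  'ous' -> suffix (morpheme 2)
  'ion' -> suffix (morpheme 3)
Total morphemes: 3

3


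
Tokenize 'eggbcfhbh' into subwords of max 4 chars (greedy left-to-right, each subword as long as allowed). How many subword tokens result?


'eggbcfhbh' has 9 characters.
Chunking with max size 4:
  Chunk 1: 'eggb' (positions 0-3)
  Chunk 2: 'cfhb' (positions 4-7)
  Chunk 3: 'h' (positions 8-8)
Total chunks: ceil(9 / 4) = 3

3


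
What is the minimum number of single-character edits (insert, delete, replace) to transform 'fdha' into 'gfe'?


Building DP table for s1='fdha' (len 4) and s2='gfe' (len 3):
       g  f  e
    0  1  2  3
  f 1  1  1  2
  d 2  2  2  2
  h 3  3  3  3
  a 4  4  4  4
Edit distance = dp[4][3] = 4

4
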